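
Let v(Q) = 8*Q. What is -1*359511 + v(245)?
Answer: -357551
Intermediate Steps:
-1*359511 + v(245) = -1*359511 + 8*245 = -359511 + 1960 = -357551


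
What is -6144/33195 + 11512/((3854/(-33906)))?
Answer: -2159481833336/21322255 ≈ -1.0128e+5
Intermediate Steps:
-6144/33195 + 11512/((3854/(-33906))) = -6144*1/33195 + 11512/((3854*(-1/33906))) = -2048/11065 + 11512/(-1927/16953) = -2048/11065 + 11512*(-16953/1927) = -2048/11065 - 195162936/1927 = -2159481833336/21322255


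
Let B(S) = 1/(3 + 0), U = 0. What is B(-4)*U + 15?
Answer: 15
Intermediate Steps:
B(S) = ⅓ (B(S) = 1/3 = ⅓)
B(-4)*U + 15 = (⅓)*0 + 15 = 0 + 15 = 15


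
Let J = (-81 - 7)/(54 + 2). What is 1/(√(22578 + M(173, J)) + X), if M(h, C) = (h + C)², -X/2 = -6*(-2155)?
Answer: -211190/5460949013 - 7*√2546322/32765694078 ≈ -3.9014e-5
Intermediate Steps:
X = -25860 (X = -(-12)*(-2155) = -2*12930 = -25860)
J = -11/7 (J = -88/56 = -88*1/56 = -11/7 ≈ -1.5714)
M(h, C) = (C + h)²
1/(√(22578 + M(173, J)) + X) = 1/(√(22578 + (-11/7 + 173)²) - 25860) = 1/(√(22578 + (1200/7)²) - 25860) = 1/(√(22578 + 1440000/49) - 25860) = 1/(√(2546322/49) - 25860) = 1/(√2546322/7 - 25860) = 1/(-25860 + √2546322/7)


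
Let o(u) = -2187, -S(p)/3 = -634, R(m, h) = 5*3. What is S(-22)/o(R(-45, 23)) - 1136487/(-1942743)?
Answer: -12218183/42916959 ≈ -0.28469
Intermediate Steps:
R(m, h) = 15
S(p) = 1902 (S(p) = -3*(-634) = 1902)
S(-22)/o(R(-45, 23)) - 1136487/(-1942743) = 1902/(-2187) - 1136487/(-1942743) = 1902*(-1/2187) - 1136487*(-1/1942743) = -634/729 + 34439/58871 = -12218183/42916959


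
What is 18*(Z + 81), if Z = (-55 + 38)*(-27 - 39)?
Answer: 21654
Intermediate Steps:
Z = 1122 (Z = -17*(-66) = 1122)
18*(Z + 81) = 18*(1122 + 81) = 18*1203 = 21654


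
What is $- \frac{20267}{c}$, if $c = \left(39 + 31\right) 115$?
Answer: $- \frac{20267}{8050} \approx -2.5176$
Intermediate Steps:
$c = 8050$ ($c = 70 \cdot 115 = 8050$)
$- \frac{20267}{c} = - \frac{20267}{8050}$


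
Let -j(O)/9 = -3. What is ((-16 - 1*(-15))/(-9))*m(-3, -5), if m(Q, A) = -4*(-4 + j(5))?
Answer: -92/9 ≈ -10.222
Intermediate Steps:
j(O) = 27 (j(O) = -9*(-3) = 27)
m(Q, A) = -92 (m(Q, A) = -4*(-4 + 27) = -4*23 = -92)
((-16 - 1*(-15))/(-9))*m(-3, -5) = ((-16 - 1*(-15))/(-9))*(-92) = ((-16 + 15)*(-⅑))*(-92) = -1*(-⅑)*(-92) = (⅑)*(-92) = -92/9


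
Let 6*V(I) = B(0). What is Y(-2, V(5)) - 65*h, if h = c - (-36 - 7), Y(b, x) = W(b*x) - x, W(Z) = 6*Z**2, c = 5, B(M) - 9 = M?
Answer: -6135/2 ≈ -3067.5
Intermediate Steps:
B(M) = 9 + M
V(I) = 3/2 (V(I) = (9 + 0)/6 = (1/6)*9 = 3/2)
Y(b, x) = -x + 6*b**2*x**2 (Y(b, x) = 6*(b*x)**2 - x = 6*(b**2*x**2) - x = 6*b**2*x**2 - x = -x + 6*b**2*x**2)
h = 48 (h = 5 - (-36 - 7) = 5 - 1*(-43) = 5 + 43 = 48)
Y(-2, V(5)) - 65*h = 3*(-1 + 6*(3/2)*(-2)**2)/2 - 65*48 = 3*(-1 + 6*(3/2)*4)/2 - 3120 = 3*(-1 + 36)/2 - 3120 = (3/2)*35 - 3120 = 105/2 - 3120 = -6135/2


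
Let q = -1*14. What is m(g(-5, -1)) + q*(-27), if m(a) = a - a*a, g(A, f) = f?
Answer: 376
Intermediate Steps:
m(a) = a - a²
q = -14
m(g(-5, -1)) + q*(-27) = -(1 - 1*(-1)) - 14*(-27) = -(1 + 1) + 378 = -1*2 + 378 = -2 + 378 = 376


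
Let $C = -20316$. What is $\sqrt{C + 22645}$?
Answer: $\sqrt{2329} \approx 48.26$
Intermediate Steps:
$\sqrt{C + 22645} = \sqrt{-20316 + 22645} = \sqrt{2329}$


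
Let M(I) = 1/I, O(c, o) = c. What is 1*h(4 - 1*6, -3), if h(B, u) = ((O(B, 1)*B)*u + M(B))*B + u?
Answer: 22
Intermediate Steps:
h(B, u) = u + B*(1/B + u*B**2) (h(B, u) = ((B*B)*u + 1/B)*B + u = (B**2*u + 1/B)*B + u = (u*B**2 + 1/B)*B + u = (1/B + u*B**2)*B + u = B*(1/B + u*B**2) + u = u + B*(1/B + u*B**2))
1*h(4 - 1*6, -3) = 1*(1 - 3 - 3*(4 - 1*6)**3) = 1*(1 - 3 - 3*(4 - 6)**3) = 1*(1 - 3 - 3*(-2)**3) = 1*(1 - 3 - 3*(-8)) = 1*(1 - 3 + 24) = 1*22 = 22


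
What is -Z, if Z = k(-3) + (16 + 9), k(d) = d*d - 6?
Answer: -28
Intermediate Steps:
k(d) = -6 + d² (k(d) = d² - 6 = -6 + d²)
Z = 28 (Z = (-6 + (-3)²) + (16 + 9) = (-6 + 9) + 25 = 3 + 25 = 28)
-Z = -1*28 = -28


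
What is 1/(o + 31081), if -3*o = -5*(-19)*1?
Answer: 3/93148 ≈ 3.2207e-5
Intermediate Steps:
o = -95/3 (o = -(-5*(-19))/3 = -95/3 ≈ -31.667)
1/(o + 31081) = 1/(-95/3 + 31081) = 1/(93148/3) = 3/93148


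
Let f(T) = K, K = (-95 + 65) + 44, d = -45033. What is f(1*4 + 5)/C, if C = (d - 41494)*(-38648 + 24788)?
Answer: 1/85661730 ≈ 1.1674e-8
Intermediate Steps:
C = 1199264220 (C = (-45033 - 41494)*(-38648 + 24788) = -86527*(-13860) = 1199264220)
K = 14 (K = -30 + 44 = 14)
f(T) = 14
f(1*4 + 5)/C = 14/1199264220 = 14*(1/1199264220) = 1/85661730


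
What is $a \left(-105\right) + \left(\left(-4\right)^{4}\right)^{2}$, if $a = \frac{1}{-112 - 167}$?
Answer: $\frac{6094883}{93} \approx 65536.0$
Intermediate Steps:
$a = - \frac{1}{279}$ ($a = \frac{1}{-279} = - \frac{1}{279} \approx -0.0035842$)
$a \left(-105\right) + \left(\left(-4\right)^{4}\right)^{2} = \left(- \frac{1}{279}\right) \left(-105\right) + \left(\left(-4\right)^{4}\right)^{2} = \frac{35}{93} + 256^{2} = \frac{35}{93} + 65536 = \frac{6094883}{93}$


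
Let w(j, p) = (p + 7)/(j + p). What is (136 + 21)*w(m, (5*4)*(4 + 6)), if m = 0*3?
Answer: 32499/200 ≈ 162.50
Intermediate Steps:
m = 0
w(j, p) = (7 + p)/(j + p)
(136 + 21)*w(m, (5*4)*(4 + 6)) = (136 + 21)*((7 + (5*4)*(4 + 6))/(0 + (5*4)*(4 + 6))) = 157*((7 + 20*10)/(0 + 20*10)) = 157*((7 + 200)/(0 + 200)) = 157*(207/200) = 32499/200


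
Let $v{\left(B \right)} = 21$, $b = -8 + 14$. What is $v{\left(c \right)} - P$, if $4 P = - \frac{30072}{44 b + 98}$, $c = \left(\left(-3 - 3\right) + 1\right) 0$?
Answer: $\frac{7560}{181} \approx 41.768$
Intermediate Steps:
$b = 6$
$c = 0$ ($c = \left(-6 + 1\right) 0 = \left(-5\right) 0 = 0$)
$P = - \frac{3759}{181}$ ($P = \frac{\left(-30072\right) \frac{1}{44 \cdot 6 + 98}}{4} = \frac{\left(-30072\right) \frac{1}{264 + 98}}{4} = \frac{\left(-30072\right) \frac{1}{362}}{4} = \frac{1}{4} \left(- \frac{15036}{181}\right) = - \frac{3759}{181} \approx -20.768$)
$v{\left(c \right)} - P = 21 - - \frac{3759}{181} = 21 + \frac{3759}{181} = \frac{7560}{181}$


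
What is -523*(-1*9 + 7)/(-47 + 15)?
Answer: -523/16 ≈ -32.688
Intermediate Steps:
-523*(-1*9 + 7)/(-47 + 15) = -523*(-9 + 7)/(-32) = -(-1046)*(-1)/32 = -523*1/16 = -523/16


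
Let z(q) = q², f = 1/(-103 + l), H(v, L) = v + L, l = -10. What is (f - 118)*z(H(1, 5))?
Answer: -480060/113 ≈ -4248.3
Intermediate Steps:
H(v, L) = L + v
f = -1/113 (f = 1/(-103 - 10) = 1/(-113) = -1/113 ≈ -0.0088496)
(f - 118)*z(H(1, 5)) = (-1/113 - 118)*(5 + 1)² = -13335/113*6² = -13335/113*36 = -480060/113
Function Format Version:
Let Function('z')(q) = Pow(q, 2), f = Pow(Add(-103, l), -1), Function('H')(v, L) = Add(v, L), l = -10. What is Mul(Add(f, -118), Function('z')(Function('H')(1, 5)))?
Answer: Rational(-480060, 113) ≈ -4248.3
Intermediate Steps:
Function('H')(v, L) = Add(L, v)
f = Rational(-1, 113) (f = Pow(Add(-103, -10), -1) = Pow(-113, -1) = Rational(-1, 113) ≈ -0.0088496)
Mul(Add(f, -118), Function('z')(Function('H')(1, 5))) = Mul(Add(Rational(-1, 113), -118), Pow(Add(5, 1), 2)) = Mul(Rational(-13335, 113), Pow(6, 2)) = Mul(Rational(-13335, 113), 36) = Rational(-480060, 113)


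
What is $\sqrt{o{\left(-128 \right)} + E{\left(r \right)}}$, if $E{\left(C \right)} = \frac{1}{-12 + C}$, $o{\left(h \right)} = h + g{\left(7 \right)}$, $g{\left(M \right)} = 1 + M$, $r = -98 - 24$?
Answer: $\frac{i \sqrt{2154854}}{134} \approx 10.955 i$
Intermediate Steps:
$r = -122$ ($r = -98 - 24 = -122$)
$o{\left(h \right)} = 8 + h$ ($o{\left(h \right)} = h + \left(1 + 7\right) = h + 8 = 8 + h$)
$\sqrt{o{\left(-128 \right)} + E{\left(r \right)}} = \sqrt{\left(8 - 128\right) + \frac{1}{-12 - 122}} = \sqrt{-120 + \frac{1}{-134}} = \sqrt{-120 - \frac{1}{134}} = \sqrt{- \frac{16081}{134}} = \frac{i \sqrt{2154854}}{134}$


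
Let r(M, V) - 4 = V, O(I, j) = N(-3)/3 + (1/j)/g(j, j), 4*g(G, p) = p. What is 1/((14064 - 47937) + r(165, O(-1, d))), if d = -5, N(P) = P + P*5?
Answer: -25/846871 ≈ -2.9520e-5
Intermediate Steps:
N(P) = 6*P (N(P) = P + 5*P = 6*P)
g(G, p) = p/4
O(I, j) = -6 + 4/j² (O(I, j) = (6*(-3))/3 + (1/j)/((j/4)) = -18*⅓ + (4/j)/j = -6 + 4/j²)
r(M, V) = 4 + V
1/((14064 - 47937) + r(165, O(-1, d))) = 1/((14064 - 47937) + (4 + (-6 + 4/(-5)²))) = 1/(-33873 + (4 + (-6 + 4*(1/25)))) = 1/(-33873 + (4 + (-6 + 4/25))) = 1/(-33873 + (4 - 146/25)) = 1/(-33873 - 46/25) = 1/(-846871/25) = -25/846871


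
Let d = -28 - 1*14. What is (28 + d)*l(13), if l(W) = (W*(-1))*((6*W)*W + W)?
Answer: 186914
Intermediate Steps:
l(W) = -W*(W + 6*W**2) (l(W) = (-W)*(6*W**2 + W) = (-W)*(W + 6*W**2) = -W*(W + 6*W**2))
d = -42 (d = -28 - 14 = -42)
(28 + d)*l(13) = (28 - 42)*(13**2*(-1 - 6*13)) = -2366*(-1 - 78) = -2366*(-79) = -14*(-13351) = 186914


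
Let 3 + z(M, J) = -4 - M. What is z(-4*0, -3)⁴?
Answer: 2401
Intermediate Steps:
z(M, J) = -7 - M (z(M, J) = -3 + (-4 - M) = -7 - M)
z(-4*0, -3)⁴ = (-7 - (-4)*0)⁴ = (-7 - 1*0)⁴ = (-7 + 0)⁴ = (-7)⁴ = 2401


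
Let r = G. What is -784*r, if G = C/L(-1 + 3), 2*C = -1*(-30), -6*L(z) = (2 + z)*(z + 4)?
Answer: 2940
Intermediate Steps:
L(z) = -(2 + z)*(4 + z)/6 (L(z) = -(2 + z)*(z + 4)/6 = -(2 + z)*(4 + z)/6)
C = 15 (C = (-1*(-30))/2 = (1/2)*30 = 15)
G = -15/4 (G = 15/(-4/3 - (-1 + 3) - (-1 + 3)**2/6) = 15/(-4/3 - 1*2 - 1/6*2**2) = 15/(-4/3 - 2 - 1/6*4) = 15/(-4/3 - 2 - 2/3) = 15/(-4) = 15*(-1/4) = -15/4 ≈ -3.7500)
r = -15/4 ≈ -3.7500
-784*r = -784*(-15/4) = 2940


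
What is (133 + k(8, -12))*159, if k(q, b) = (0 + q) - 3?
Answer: 21942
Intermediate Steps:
k(q, b) = -3 + q (k(q, b) = q - 3 = -3 + q)
(133 + k(8, -12))*159 = (133 + (-3 + 8))*159 = (133 + 5)*159 = 138*159 = 21942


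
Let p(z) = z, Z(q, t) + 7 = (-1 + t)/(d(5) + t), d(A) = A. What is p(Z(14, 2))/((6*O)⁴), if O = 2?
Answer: -1/3024 ≈ -0.00033069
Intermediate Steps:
Z(q, t) = -7 + (-1 + t)/(5 + t)
p(Z(14, 2))/((6*O)⁴) = (6*(-6 - 1*2)/(5 + 2))/((6*2)⁴) = (6*(-6 - 2)/7)/(12⁴) = (6*(⅐)*(-8))/20736 = -48/7*1/20736 = -1/3024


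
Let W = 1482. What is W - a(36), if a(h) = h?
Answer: 1446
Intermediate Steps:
W - a(36) = 1482 - 1*36 = 1482 - 36 = 1446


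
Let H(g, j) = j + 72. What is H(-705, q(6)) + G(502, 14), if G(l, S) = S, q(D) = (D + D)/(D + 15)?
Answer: 606/7 ≈ 86.571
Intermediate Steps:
q(D) = 2*D/(15 + D) (q(D) = (2*D)/(15 + D) = 2*D/(15 + D))
H(g, j) = 72 + j
H(-705, q(6)) + G(502, 14) = (72 + 2*6/(15 + 6)) + 14 = (72 + 2*6/21) + 14 = (72 + 2*6*(1/21)) + 14 = (72 + 4/7) + 14 = 508/7 + 14 = 606/7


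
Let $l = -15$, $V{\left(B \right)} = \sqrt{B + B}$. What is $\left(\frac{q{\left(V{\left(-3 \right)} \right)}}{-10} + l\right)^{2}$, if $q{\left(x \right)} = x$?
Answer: $\frac{\left(150 + i \sqrt{6}\right)^{2}}{100} \approx 224.94 + 7.3485 i$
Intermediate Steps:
$V{\left(B \right)} = \sqrt{2} \sqrt{B}$ ($V{\left(B \right)} = \sqrt{2 B} = \sqrt{2} \sqrt{B}$)
$\left(\frac{q{\left(V{\left(-3 \right)} \right)}}{-10} + l\right)^{2} = \left(\frac{\sqrt{2} \sqrt{-3}}{-10} - 15\right)^{2} = \left(\sqrt{2} i \sqrt{3} \left(- \frac{1}{10}\right) - 15\right)^{2} = \left(i \sqrt{6} \left(- \frac{1}{10}\right) - 15\right)^{2} = \left(- \frac{i \sqrt{6}}{10} - 15\right)^{2} = \left(-15 - \frac{i \sqrt{6}}{10}\right)^{2}$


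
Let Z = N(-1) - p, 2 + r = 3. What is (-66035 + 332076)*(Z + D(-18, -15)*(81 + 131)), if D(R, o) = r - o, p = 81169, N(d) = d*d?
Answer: -20691604816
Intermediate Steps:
N(d) = d**2
r = 1 (r = -2 + 3 = 1)
D(R, o) = 1 - o
Z = -81168 (Z = (-1)**2 - 1*81169 = 1 - 81169 = -81168)
(-66035 + 332076)*(Z + D(-18, -15)*(81 + 131)) = (-66035 + 332076)*(-81168 + (1 - 1*(-15))*(81 + 131)) = 266041*(-81168 + (1 + 15)*212) = 266041*(-81168 + 16*212) = 266041*(-81168 + 3392) = 266041*(-77776) = -20691604816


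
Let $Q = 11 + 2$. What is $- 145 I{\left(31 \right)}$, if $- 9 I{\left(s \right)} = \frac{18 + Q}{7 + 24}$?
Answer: $\frac{145}{9} \approx 16.111$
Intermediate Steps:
$Q = 13$
$I{\left(s \right)} = - \frac{1}{9}$ ($I{\left(s \right)} = - \frac{\left(18 + 13\right) \frac{1}{7 + 24}}{9} = - \frac{31 \cdot \frac{1}{31}}{9} = \left(- \frac{1}{9}\right) 1 = - \frac{1}{9}$)
$- 145 I{\left(31 \right)} = \left(-145\right) \left(- \frac{1}{9}\right) = \frac{145}{9}$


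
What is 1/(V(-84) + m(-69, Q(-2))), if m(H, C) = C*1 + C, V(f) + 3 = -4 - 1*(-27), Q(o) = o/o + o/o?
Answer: 1/24 ≈ 0.041667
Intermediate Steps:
Q(o) = 2 (Q(o) = 1 + 1 = 2)
V(f) = 20 (V(f) = -3 + (-4 - 1*(-27)) = -3 + (-4 + 27) = -3 + 23 = 20)
m(H, C) = 2*C (m(H, C) = C + C = 2*C)
1/(V(-84) + m(-69, Q(-2))) = 1/(20 + 2*2) = 1/(20 + 4) = 1/24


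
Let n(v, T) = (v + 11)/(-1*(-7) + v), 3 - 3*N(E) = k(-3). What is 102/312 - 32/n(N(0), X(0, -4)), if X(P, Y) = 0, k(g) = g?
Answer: -1135/52 ≈ -21.827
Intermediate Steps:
N(E) = 2 (N(E) = 1 - ⅓*(-3) = 1 + 1 = 2)
n(v, T) = (11 + v)/(7 + v)
102/312 - 32/n(N(0), X(0, -4)) = 102/312 - 32*(7 + 2)/(11 + 2) = 102*(1/312) - 32/(13/9) = 17/52 - 32/((⅑)*13) = 17/52 - 32/13/9 = 17/52 - 32*9/13 = 17/52 - 288/13 = -1135/52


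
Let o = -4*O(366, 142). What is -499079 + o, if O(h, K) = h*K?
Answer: -706967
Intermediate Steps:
O(h, K) = K*h
o = -207888 (o = -568*366 = -4*51972 = -207888)
-499079 + o = -499079 - 207888 = -706967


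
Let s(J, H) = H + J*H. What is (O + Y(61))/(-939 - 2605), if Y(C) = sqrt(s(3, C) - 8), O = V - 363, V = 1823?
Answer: -365/886 - sqrt(59)/1772 ≈ -0.41630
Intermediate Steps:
s(J, H) = H + H*J
O = 1460 (O = 1823 - 363 = 1460)
Y(C) = sqrt(-8 + 4*C) (Y(C) = sqrt(C*(1 + 3) - 8) = sqrt(C*4 - 8) = sqrt(4*C - 8) = sqrt(-8 + 4*C))
(O + Y(61))/(-939 - 2605) = (1460 + 2*sqrt(-2 + 61))/(-939 - 2605) = (1460 + 2*sqrt(59))/(-3544) = (1460 + 2*sqrt(59))*(-1/3544) = -365/886 - sqrt(59)/1772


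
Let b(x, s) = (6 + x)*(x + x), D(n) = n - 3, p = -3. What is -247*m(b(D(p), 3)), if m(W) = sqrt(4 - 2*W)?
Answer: -494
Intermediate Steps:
D(n) = -3 + n
b(x, s) = 2*x*(6 + x) (b(x, s) = (6 + x)*(2*x) = 2*x*(6 + x))
-247*m(b(D(p), 3)) = -247*sqrt(4 - 4*(-3 - 3)*(6 + (-3 - 3))) = -247*sqrt(4 - 4*(-6)*(6 - 6)) = -247*sqrt(4 - 4*(-6)*0) = -247*sqrt(4 - 2*0) = -247*sqrt(4 + 0) = -247*sqrt(4) = -247*2 = -494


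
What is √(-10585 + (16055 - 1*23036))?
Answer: I*√17566 ≈ 132.54*I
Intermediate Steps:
√(-10585 + (16055 - 1*23036)) = √(-10585 + (16055 - 23036)) = √(-10585 - 6981) = √(-17566) = I*√17566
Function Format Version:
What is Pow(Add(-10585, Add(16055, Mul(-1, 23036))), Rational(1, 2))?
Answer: Mul(I, Pow(17566, Rational(1, 2))) ≈ Mul(132.54, I)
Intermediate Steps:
Pow(Add(-10585, Add(16055, Mul(-1, 23036))), Rational(1, 2)) = Pow(Add(-10585, Add(16055, -23036)), Rational(1, 2)) = Pow(Add(-10585, -6981), Rational(1, 2)) = Pow(-17566, Rational(1, 2)) = Mul(I, Pow(17566, Rational(1, 2)))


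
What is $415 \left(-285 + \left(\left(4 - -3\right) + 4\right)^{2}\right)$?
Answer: $-68060$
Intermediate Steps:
$415 \left(-285 + \left(\left(4 - -3\right) + 4\right)^{2}\right) = 415 \left(-285 + \left(\left(4 + 3\right) + 4\right)^{2}\right) = 415 \left(-285 + \left(7 + 4\right)^{2}\right) = 415 \left(-285 + 11^{2}\right) = 415 \left(-285 + 121\right) = 415 \left(-164\right) = -68060$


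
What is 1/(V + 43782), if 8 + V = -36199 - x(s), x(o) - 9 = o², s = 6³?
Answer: -1/39090 ≈ -2.5582e-5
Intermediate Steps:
s = 216
x(o) = 9 + o²
V = -82872 (V = -8 + (-36199 - (9 + 216²)) = -8 + (-36199 - (9 + 46656)) = -8 + (-36199 - 1*46665) = -8 + (-36199 - 46665) = -8 - 82864 = -82872)
1/(V + 43782) = 1/(-82872 + 43782) = 1/(-39090) = -1/39090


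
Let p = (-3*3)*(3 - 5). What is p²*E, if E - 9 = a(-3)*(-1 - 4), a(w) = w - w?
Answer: 2916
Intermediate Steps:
a(w) = 0
p = 18 (p = -9*(-2) = 18)
E = 9 (E = 9 + 0*(-1 - 4) = 9 + 0*(-5) = 9 + 0 = 9)
p²*E = 18²*9 = 324*9 = 2916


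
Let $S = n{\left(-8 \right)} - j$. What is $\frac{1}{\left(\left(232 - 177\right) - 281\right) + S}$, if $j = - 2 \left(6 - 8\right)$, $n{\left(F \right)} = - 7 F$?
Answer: $- \frac{1}{174} \approx -0.0057471$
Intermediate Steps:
$j = 4$ ($j = \left(-2\right) \left(-2\right) = 4$)
$S = 52$ ($S = \left(-7\right) \left(-8\right) - 4 = 56 - 4 = 52$)
$\frac{1}{\left(\left(232 - 177\right) - 281\right) + S} = \frac{1}{\left(\left(232 - 177\right) - 281\right) + 52} = \frac{1}{\left(55 - 281\right) + 52} = \frac{1}{-226 + 52} = \frac{1}{-174} = - \frac{1}{174}$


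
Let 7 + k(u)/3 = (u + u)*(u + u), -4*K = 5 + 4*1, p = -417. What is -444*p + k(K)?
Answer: 740751/4 ≈ 1.8519e+5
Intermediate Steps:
K = -9/4 (K = -(5 + 4*1)/4 = -(5 + 4)/4 = -1/4*9 = -9/4 ≈ -2.2500)
k(u) = -21 + 12*u**2 (k(u) = -21 + 3*((u + u)*(u + u)) = -21 + 3*((2*u)*(2*u)) = -21 + 3*(4*u**2) = -21 + 12*u**2)
-444*p + k(K) = -444*(-417) + (-21 + 12*(-9/4)**2) = 185148 + (-21 + 12*(81/16)) = 185148 + (-21 + 243/4) = 185148 + 159/4 = 740751/4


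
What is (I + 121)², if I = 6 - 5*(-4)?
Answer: 21609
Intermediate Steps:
I = 26 (I = 6 + 20 = 26)
(I + 121)² = (26 + 121)² = 147² = 21609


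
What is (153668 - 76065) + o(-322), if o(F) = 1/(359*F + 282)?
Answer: 8948867547/115316 ≈ 77603.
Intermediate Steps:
o(F) = 1/(282 + 359*F)
(153668 - 76065) + o(-322) = (153668 - 76065) + 1/(282 + 359*(-322)) = 77603 + 1/(282 - 115598) = 77603 + 1/(-115316) = 77603 - 1/115316 = 8948867547/115316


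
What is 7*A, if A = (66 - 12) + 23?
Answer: 539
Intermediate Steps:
A = 77 (A = 54 + 23 = 77)
7*A = 7*77 = 539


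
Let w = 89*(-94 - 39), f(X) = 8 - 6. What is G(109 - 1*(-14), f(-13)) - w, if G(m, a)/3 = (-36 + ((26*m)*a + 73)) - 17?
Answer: 31085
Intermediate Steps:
f(X) = 2
G(m, a) = 60 + 78*a*m (G(m, a) = 3*((-36 + ((26*m)*a + 73)) - 17) = 3*((-36 + (26*a*m + 73)) - 17) = 3*((-36 + (73 + 26*a*m)) - 17) = 3*((37 + 26*a*m) - 17) = 3*(20 + 26*a*m) = 60 + 78*a*m)
w = -11837 (w = 89*(-133) = -11837)
G(109 - 1*(-14), f(-13)) - w = (60 + 78*2*(109 - 1*(-14))) - 1*(-11837) = (60 + 78*2*(109 + 14)) + 11837 = (60 + 78*2*123) + 11837 = (60 + 19188) + 11837 = 19248 + 11837 = 31085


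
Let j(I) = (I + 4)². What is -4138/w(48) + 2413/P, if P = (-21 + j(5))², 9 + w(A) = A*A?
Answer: -207977/183600 ≈ -1.1328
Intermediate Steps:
j(I) = (4 + I)²
w(A) = -9 + A² (w(A) = -9 + A*A = -9 + A²)
P = 3600 (P = (-21 + (4 + 5)²)² = (-21 + 9²)² = (-21 + 81)² = 60² = 3600)
-4138/w(48) + 2413/P = -4138/(-9 + 48²) + 2413/3600 = -4138/(-9 + 2304) + 2413*(1/3600) = -4138/2295 + 2413/3600 = -207977/183600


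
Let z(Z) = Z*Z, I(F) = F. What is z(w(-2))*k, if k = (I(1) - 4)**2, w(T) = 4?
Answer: 144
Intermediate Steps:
z(Z) = Z**2
k = 9 (k = (1 - 4)**2 = (-3)**2 = 9)
z(w(-2))*k = 4**2*9 = 16*9 = 144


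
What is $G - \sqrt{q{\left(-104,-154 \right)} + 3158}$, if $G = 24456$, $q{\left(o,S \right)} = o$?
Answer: $24456 - \sqrt{3054} \approx 24401.0$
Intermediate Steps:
$G - \sqrt{q{\left(-104,-154 \right)} + 3158} = 24456 - \sqrt{-104 + 3158} = 24456 - \sqrt{3054}$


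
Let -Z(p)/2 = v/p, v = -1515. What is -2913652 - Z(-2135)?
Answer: -1244128798/427 ≈ -2.9137e+6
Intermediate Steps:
Z(p) = 3030/p (Z(p) = -(-3030)/p = 3030/p)
-2913652 - Z(-2135) = -2913652 - 3030/(-2135) = -2913652 - 3030*(-1)/2135 = -2913652 - 1*(-606/427) = -2913652 + 606/427 = -1244128798/427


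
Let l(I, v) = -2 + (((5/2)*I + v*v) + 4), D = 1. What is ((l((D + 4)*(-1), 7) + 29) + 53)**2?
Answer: 58081/4 ≈ 14520.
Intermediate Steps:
l(I, v) = 2 + v**2 + 5*I/2 (l(I, v) = -2 + (((5*(1/2))*I + v**2) + 4) = -2 + ((5*I/2 + v**2) + 4) = -2 + ((v**2 + 5*I/2) + 4) = -2 + (4 + v**2 + 5*I/2) = 2 + v**2 + 5*I/2)
((l((D + 4)*(-1), 7) + 29) + 53)**2 = (((2 + 7**2 + 5*((1 + 4)*(-1))/2) + 29) + 53)**2 = (((2 + 49 + 5*(5*(-1))/2) + 29) + 53)**2 = (((2 + 49 + (5/2)*(-5)) + 29) + 53)**2 = (((2 + 49 - 25/2) + 29) + 53)**2 = ((77/2 + 29) + 53)**2 = (135/2 + 53)**2 = (241/2)**2 = 58081/4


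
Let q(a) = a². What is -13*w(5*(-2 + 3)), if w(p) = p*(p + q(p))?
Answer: -1950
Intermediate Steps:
w(p) = p*(p + p²)
-13*w(5*(-2 + 3)) = -13*(5*(-2 + 3))²*(1 + 5*(-2 + 3)) = -13*(5*1)²*(1 + 5*1) = -13*5²*(1 + 5) = -325*6 = -13*150 = -1950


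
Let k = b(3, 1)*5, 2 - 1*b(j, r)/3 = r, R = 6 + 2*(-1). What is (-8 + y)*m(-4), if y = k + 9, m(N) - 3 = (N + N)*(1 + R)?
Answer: -592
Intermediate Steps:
R = 4 (R = 6 - 2 = 4)
m(N) = 3 + 10*N (m(N) = 3 + (N + N)*(1 + 4) = 3 + (2*N)*5 = 3 + 10*N)
b(j, r) = 6 - 3*r
k = 15 (k = (6 - 3*1)*5 = (6 - 3)*5 = 3*5 = 15)
y = 24 (y = 15 + 9 = 24)
(-8 + y)*m(-4) = (-8 + 24)*(3 + 10*(-4)) = 16*(3 - 40) = 16*(-37) = -592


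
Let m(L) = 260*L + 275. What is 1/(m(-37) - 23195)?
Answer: -1/32540 ≈ -3.0731e-5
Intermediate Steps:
m(L) = 275 + 260*L
1/(m(-37) - 23195) = 1/((275 + 260*(-37)) - 23195) = 1/((275 - 9620) - 23195) = 1/(-9345 - 23195) = 1/(-32540) = -1/32540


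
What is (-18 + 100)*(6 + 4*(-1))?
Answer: 164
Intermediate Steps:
(-18 + 100)*(6 + 4*(-1)) = 82*(6 - 4) = 82*2 = 164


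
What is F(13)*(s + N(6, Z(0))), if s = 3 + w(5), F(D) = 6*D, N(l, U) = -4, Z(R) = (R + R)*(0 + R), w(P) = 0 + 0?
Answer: -78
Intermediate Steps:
w(P) = 0
Z(R) = 2*R² (Z(R) = (2*R)*R = 2*R²)
s = 3 (s = 3 + 0 = 3)
F(13)*(s + N(6, Z(0))) = (6*13)*(3 - 4) = 78*(-1) = -78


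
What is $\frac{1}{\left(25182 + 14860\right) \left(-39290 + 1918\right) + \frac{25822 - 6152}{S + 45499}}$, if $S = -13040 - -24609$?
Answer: $- \frac{28534}{42699693561381} \approx -6.6825 \cdot 10^{-10}$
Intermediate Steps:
$S = 11569$ ($S = -13040 + 24609 = 11569$)
$\frac{1}{\left(25182 + 14860\right) \left(-39290 + 1918\right) + \frac{25822 - 6152}{S + 45499}} = \frac{1}{\left(25182 + 14860\right) \left(-39290 + 1918\right) + \frac{25822 - 6152}{11569 + 45499}} = \frac{1}{40042 \left(-37372\right) + \frac{19670}{57068}} = \frac{1}{-1496449624 + 19670 \cdot \frac{1}{57068}} = \frac{1}{-1496449624 + \frac{9835}{28534}} = \frac{1}{- \frac{42699693561381}{28534}} = - \frac{28534}{42699693561381}$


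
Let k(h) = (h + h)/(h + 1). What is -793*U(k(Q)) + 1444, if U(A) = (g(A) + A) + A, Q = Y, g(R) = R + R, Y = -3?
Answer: -8072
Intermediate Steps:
g(R) = 2*R
Q = -3
k(h) = 2*h/(1 + h) (k(h) = (2*h)/(1 + h) = 2*h/(1 + h))
U(A) = 4*A (U(A) = (2*A + A) + A = 3*A + A = 4*A)
-793*U(k(Q)) + 1444 = -3172*2*(-3)/(1 - 3) + 1444 = -3172*2*(-3)/(-2) + 1444 = -3172*2*(-3)*(-1/2) + 1444 = -3172*3 + 1444 = -793*12 + 1444 = -9516 + 1444 = -8072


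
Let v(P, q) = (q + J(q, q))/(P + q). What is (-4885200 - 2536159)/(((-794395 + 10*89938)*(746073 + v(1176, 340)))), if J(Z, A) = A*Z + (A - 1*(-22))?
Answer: -5625390122/59377572202725 ≈ -9.4739e-5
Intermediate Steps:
J(Z, A) = 22 + A + A*Z (J(Z, A) = A*Z + (A + 22) = A*Z + (22 + A) = 22 + A + A*Z)
v(P, q) = (22 + q² + 2*q)/(P + q) (v(P, q) = (q + (22 + q + q*q))/(P + q) = (q + (22 + q + q²))/(P + q) = (22 + q² + 2*q)/(P + q))
(-4885200 - 2536159)/(((-794395 + 10*89938)*(746073 + v(1176, 340)))) = (-4885200 - 2536159)/(((-794395 + 10*89938)*(746073 + (22 + 340² + 2*340)/(1176 + 340)))) = -7421359*1/((-794395 + 899380)*(746073 + (22 + 115600 + 680)/1516)) = -7421359*1/(104985*(746073 + (1/1516)*116302)) = -7421359*1/(104985*(746073 + 58151/758)) = -7421359/(104985*(565581485/758)) = -7421359/59377572202725/758 = -7421359*758/59377572202725 = -5625390122/59377572202725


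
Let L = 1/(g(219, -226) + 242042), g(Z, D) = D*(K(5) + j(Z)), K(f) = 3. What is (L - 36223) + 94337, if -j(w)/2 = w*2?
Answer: 25531804761/439340 ≈ 58114.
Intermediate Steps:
j(w) = -4*w (j(w) = -2*w*2 = -4*w)
g(Z, D) = D*(3 - 4*Z)
L = 1/439340 (L = 1/(-226*(3 - 4*219) + 242042) = 1/(-226*(3 - 876) + 242042) = 1/(-226*(-873) + 242042) = 1/(197298 + 242042) = 1/439340 ≈ 2.2761e-6)
(L - 36223) + 94337 = (1/439340 - 36223) + 94337 = -15914212819/439340 + 94337 = 25531804761/439340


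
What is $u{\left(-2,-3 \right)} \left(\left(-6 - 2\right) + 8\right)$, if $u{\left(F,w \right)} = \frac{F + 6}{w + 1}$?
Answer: $0$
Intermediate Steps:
$u{\left(F,w \right)} = \frac{6 + F}{1 + w}$
$u{\left(-2,-3 \right)} \left(\left(-6 - 2\right) + 8\right) = \frac{6 - 2}{1 - 3} \left(\left(-6 - 2\right) + 8\right) = \frac{1}{-2} \cdot 4 \left(-8 + 8\right) = \left(- \frac{1}{2}\right) 4 \cdot 0 = \left(-2\right) 0 = 0$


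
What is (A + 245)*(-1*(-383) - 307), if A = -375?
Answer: -9880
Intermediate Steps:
(A + 245)*(-1*(-383) - 307) = (-375 + 245)*(-1*(-383) - 307) = -130*(383 - 307) = -130*76 = -9880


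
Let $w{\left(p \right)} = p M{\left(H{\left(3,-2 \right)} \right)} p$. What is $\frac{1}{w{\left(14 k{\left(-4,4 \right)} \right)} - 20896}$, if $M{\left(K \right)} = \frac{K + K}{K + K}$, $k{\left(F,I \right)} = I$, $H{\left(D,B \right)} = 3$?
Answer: $- \frac{1}{17760} \approx -5.6306 \cdot 10^{-5}$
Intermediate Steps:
$M{\left(K \right)} = 1$ ($M{\left(K \right)} = \frac{2 K}{2 K} = 2 K \frac{1}{2 K} = 1$)
$w{\left(p \right)} = p^{2}$ ($w{\left(p \right)} = p 1 p = p p = p^{2}$)
$\frac{1}{w{\left(14 k{\left(-4,4 \right)} \right)} - 20896} = \frac{1}{\left(14 \cdot 4\right)^{2} - 20896} = \frac{1}{56^{2} - 20896} = \frac{1}{3136 - 20896} = \frac{1}{-17760} = - \frac{1}{17760}$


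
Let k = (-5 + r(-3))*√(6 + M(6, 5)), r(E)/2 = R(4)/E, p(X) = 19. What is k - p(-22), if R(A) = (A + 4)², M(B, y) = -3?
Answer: -19 - 143*√3/3 ≈ -101.56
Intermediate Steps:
R(A) = (4 + A)²
r(E) = 128/E (r(E) = 2*((4 + 4)²/E) = 2*(8²/E) = 2*(64/E) = 128/E)
k = -143*√3/3 (k = (-5 + 128/(-3))*√(6 - 3) = (-5 + 128*(-⅓))*√3 = (-5 - 128/3)*√3 = -143*√3/3 ≈ -82.561)
k - p(-22) = -143*√3/3 - 1*19 = -143*√3/3 - 19 = -19 - 143*√3/3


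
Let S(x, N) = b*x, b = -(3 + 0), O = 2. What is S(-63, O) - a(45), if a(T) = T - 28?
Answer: 172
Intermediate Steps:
a(T) = -28 + T
b = -3 (b = -1*3 = -3)
S(x, N) = -3*x
S(-63, O) - a(45) = -3*(-63) - (-28 + 45) = 189 - 1*17 = 189 - 17 = 172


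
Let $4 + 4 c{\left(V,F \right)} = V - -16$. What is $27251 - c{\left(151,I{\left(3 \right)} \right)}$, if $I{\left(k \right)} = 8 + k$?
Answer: $\frac{108841}{4} \approx 27210.0$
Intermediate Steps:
$c{\left(V,F \right)} = 3 + \frac{V}{4}$ ($c{\left(V,F \right)} = -1 + \frac{V - -16}{4} = -1 + \frac{V + 16}{4} = -1 + \frac{16 + V}{4} = -1 + \left(4 + \frac{V}{4}\right) = 3 + \frac{V}{4}$)
$27251 - c{\left(151,I{\left(3 \right)} \right)} = 27251 - \left(3 + \frac{1}{4} \cdot 151\right) = 27251 - \left(3 + \frac{151}{4}\right) = 27251 - \frac{163}{4} = \frac{108841}{4}$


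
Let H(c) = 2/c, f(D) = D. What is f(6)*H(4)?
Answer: 3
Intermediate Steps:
f(6)*H(4) = 6*(2/4) = 6*(2*(¼)) = 6*(½) = 3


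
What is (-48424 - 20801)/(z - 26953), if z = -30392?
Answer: 4615/3823 ≈ 1.2072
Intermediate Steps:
(-48424 - 20801)/(z - 26953) = (-48424 - 20801)/(-30392 - 26953) = -69225/(-57345) = -69225*(-1/57345) = 4615/3823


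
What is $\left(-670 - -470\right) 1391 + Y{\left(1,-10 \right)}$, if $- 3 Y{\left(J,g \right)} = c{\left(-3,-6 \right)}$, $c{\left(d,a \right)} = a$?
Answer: $-278198$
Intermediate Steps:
$Y{\left(J,g \right)} = 2$ ($Y{\left(J,g \right)} = \left(- \frac{1}{3}\right) \left(-6\right) = 2$)
$\left(-670 - -470\right) 1391 + Y{\left(1,-10 \right)} = \left(-670 - -470\right) 1391 + 2 = \left(-670 + 470\right) 1391 + 2 = \left(-200\right) 1391 + 2 = -278200 + 2 = -278198$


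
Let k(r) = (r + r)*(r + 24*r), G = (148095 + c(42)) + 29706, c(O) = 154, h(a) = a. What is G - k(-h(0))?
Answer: 177955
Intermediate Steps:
G = 177955 (G = (148095 + 154) + 29706 = 148249 + 29706 = 177955)
k(r) = 50*r² (k(r) = (2*r)*(25*r) = 50*r²)
G - k(-h(0)) = 177955 - 50*(-1*0)² = 177955 - 50*0² = 177955 - 50*0 = 177955 - 1*0 = 177955 + 0 = 177955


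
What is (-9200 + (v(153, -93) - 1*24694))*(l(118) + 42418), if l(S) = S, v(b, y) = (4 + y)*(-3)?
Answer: -1430358072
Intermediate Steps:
v(b, y) = -12 - 3*y
(-9200 + (v(153, -93) - 1*24694))*(l(118) + 42418) = (-9200 + ((-12 - 3*(-93)) - 1*24694))*(118 + 42418) = (-9200 + ((-12 + 279) - 24694))*42536 = (-9200 + (267 - 24694))*42536 = (-9200 - 24427)*42536 = -33627*42536 = -1430358072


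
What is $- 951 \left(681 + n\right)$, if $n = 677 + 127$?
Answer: $-1412235$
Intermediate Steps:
$n = 804$
$- 951 \left(681 + n\right) = - 951 \left(681 + 804\right) = \left(-951\right) 1485 = -1412235$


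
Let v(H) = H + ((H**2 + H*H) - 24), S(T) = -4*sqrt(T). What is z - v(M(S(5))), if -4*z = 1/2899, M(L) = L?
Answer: -1577057/11596 + 4*sqrt(5) ≈ -127.06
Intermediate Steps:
v(H) = -24 + H + 2*H**2 (v(H) = H + ((H**2 + H**2) - 24) = H + (2*H**2 - 24) = H + (-24 + 2*H**2) = -24 + H + 2*H**2)
z = -1/11596 (z = -1/4/2899 = -1/4*1/2899 = -1/11596 ≈ -8.6237e-5)
z - v(M(S(5))) = -1/11596 - (-24 - 4*sqrt(5) + 2*(-4*sqrt(5))**2) = -1/11596 - (-24 - 4*sqrt(5) + 2*80) = -1/11596 - (-24 - 4*sqrt(5) + 160) = -1/11596 - (136 - 4*sqrt(5)) = -1/11596 + (-136 + 4*sqrt(5)) = -1577057/11596 + 4*sqrt(5)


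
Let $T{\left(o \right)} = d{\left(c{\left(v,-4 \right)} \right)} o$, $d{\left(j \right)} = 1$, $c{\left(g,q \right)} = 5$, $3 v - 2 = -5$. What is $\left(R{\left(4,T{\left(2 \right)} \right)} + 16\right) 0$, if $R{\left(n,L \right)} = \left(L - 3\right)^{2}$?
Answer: $0$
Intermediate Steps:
$v = -1$ ($v = \frac{2}{3} + \frac{1}{3} \left(-5\right) = \frac{2}{3} - \frac{5}{3} = -1$)
$T{\left(o \right)} = o$ ($T{\left(o \right)} = 1 o = o$)
$R{\left(n,L \right)} = \left(-3 + L\right)^{2}$
$\left(R{\left(4,T{\left(2 \right)} \right)} + 16\right) 0 = \left(\left(-3 + 2\right)^{2} + 16\right) 0 = \left(\left(-1\right)^{2} + 16\right) 0 = \left(1 + 16\right) 0 = 17 \cdot 0 = 0$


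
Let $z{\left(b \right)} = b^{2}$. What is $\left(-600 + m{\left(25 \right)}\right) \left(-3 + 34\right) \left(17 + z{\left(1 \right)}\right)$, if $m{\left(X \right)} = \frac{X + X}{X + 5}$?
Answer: $-333870$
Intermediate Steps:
$m{\left(X \right)} = \frac{2 X}{5 + X}$
$\left(-600 + m{\left(25 \right)}\right) \left(-3 + 34\right) \left(17 + z{\left(1 \right)}\right) = \left(-600 + 2 \cdot 25 \frac{1}{5 + 25}\right) \left(-3 + 34\right) \left(17 + 1^{2}\right) = \left(-600 + 2 \cdot 25 \cdot \frac{1}{30}\right) 31 \left(17 + 1\right) = \left(-600 + 2 \cdot 25 \cdot \frac{1}{30}\right) 31 \cdot 18 = \left(-600 + \frac{5}{3}\right) 558 = \left(- \frac{1795}{3}\right) 558 = -333870$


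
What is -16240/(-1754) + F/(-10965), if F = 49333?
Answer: 45770759/9616305 ≈ 4.7597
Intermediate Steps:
-16240/(-1754) + F/(-10965) = -16240/(-1754) + 49333/(-10965) = -16240*(-1/1754) + 49333*(-1/10965) = 8120/877 - 49333/10965 = 45770759/9616305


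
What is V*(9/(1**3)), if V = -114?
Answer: -1026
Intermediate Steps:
V*(9/(1**3)) = -1026/(1**3) = -1026/1 = -1026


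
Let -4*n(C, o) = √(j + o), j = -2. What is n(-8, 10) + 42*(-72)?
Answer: -3024 - √2/2 ≈ -3024.7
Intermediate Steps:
n(C, o) = -√(-2 + o)/4
n(-8, 10) + 42*(-72) = -√(-2 + 10)/4 + 42*(-72) = -√2/2 - 3024 = -3024 - √2/2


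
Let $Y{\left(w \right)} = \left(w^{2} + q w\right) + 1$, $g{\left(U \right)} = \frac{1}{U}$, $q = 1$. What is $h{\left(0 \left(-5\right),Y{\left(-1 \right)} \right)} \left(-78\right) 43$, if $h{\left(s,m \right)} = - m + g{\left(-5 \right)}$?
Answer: $\frac{20124}{5} \approx 4024.8$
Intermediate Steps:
$Y{\left(w \right)} = 1 + w + w^{2}$ ($Y{\left(w \right)} = \left(w^{2} + 1 w\right) + 1 = \left(w^{2} + w\right) + 1 = \left(w + w^{2}\right) + 1 = 1 + w + w^{2}$)
$h{\left(s,m \right)} = - \frac{1}{5} - m$ ($h{\left(s,m \right)} = - m + \frac{1}{-5} = - m - \frac{1}{5} = - \frac{1}{5} - m$)
$h{\left(0 \left(-5\right),Y{\left(-1 \right)} \right)} \left(-78\right) 43 = \left(- \frac{1}{5} - \left(1 - 1 + \left(-1\right)^{2}\right)\right) \left(-78\right) 43 = \left(- \frac{1}{5} - \left(1 - 1 + 1\right)\right) \left(-78\right) 43 = \left(- \frac{1}{5} - 1\right) \left(-78\right) 43 = \left(- \frac{6}{5}\right) \left(-78\right) 43 = \frac{468}{5} \cdot 43 = \frac{20124}{5}$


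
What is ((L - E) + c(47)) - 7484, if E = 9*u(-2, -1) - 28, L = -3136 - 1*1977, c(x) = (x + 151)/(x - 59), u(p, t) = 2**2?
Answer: -25243/2 ≈ -12622.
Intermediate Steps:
u(p, t) = 4
c(x) = (151 + x)/(-59 + x)
L = -5113 (L = -3136 - 1977 = -5113)
E = 8 (E = 9*4 - 28 = 36 - 28 = 8)
((L - E) + c(47)) - 7484 = ((-5113 - 1*8) + (151 + 47)/(-59 + 47)) - 7484 = ((-5113 - 8) + 198/(-12)) - 7484 = (-5121 - 1/12*198) - 7484 = (-5121 - 33/2) - 7484 = -10275/2 - 7484 = -25243/2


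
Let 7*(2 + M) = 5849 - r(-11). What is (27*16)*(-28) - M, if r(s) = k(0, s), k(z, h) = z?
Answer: -90507/7 ≈ -12930.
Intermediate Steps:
r(s) = 0
M = 5835/7 (M = -2 + (5849 - 1*0)/7 = -2 + (5849 + 0)/7 = -2 + (1/7)*5849 = -2 + 5849/7 = 5835/7 ≈ 833.57)
(27*16)*(-28) - M = (27*16)*(-28) - 1*5835/7 = 432*(-28) - 5835/7 = -12096 - 5835/7 = -90507/7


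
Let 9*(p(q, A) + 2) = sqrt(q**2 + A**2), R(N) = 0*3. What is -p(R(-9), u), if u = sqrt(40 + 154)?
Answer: 2 - sqrt(194)/9 ≈ 0.45240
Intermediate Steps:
R(N) = 0
u = sqrt(194) ≈ 13.928
p(q, A) = -2 + sqrt(A**2 + q**2)/9 (p(q, A) = -2 + sqrt(q**2 + A**2)/9 = -2 + sqrt(A**2 + q**2)/9)
-p(R(-9), u) = -(-2 + sqrt((sqrt(194))**2 + 0**2)/9) = -(-2 + sqrt(194 + 0)/9) = -(-2 + sqrt(194)/9) = 2 - sqrt(194)/9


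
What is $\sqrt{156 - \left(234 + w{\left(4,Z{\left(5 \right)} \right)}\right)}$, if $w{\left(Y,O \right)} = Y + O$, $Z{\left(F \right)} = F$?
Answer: $i \sqrt{87} \approx 9.3274 i$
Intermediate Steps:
$w{\left(Y,O \right)} = O + Y$
$\sqrt{156 - \left(234 + w{\left(4,Z{\left(5 \right)} \right)}\right)} = \sqrt{156 - 243} = \sqrt{-87} = i \sqrt{87}$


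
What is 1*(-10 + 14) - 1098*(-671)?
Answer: 736762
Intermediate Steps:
1*(-10 + 14) - 1098*(-671) = 1*4 + 736758 = 4 + 736758 = 736762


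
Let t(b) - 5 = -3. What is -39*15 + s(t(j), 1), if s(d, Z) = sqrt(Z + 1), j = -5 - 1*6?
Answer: -585 + sqrt(2) ≈ -583.59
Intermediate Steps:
j = -11 (j = -5 - 6 = -11)
t(b) = 2 (t(b) = 5 - 3 = 2)
s(d, Z) = sqrt(1 + Z)
-39*15 + s(t(j), 1) = -39*15 + sqrt(1 + 1) = -585 + sqrt(2)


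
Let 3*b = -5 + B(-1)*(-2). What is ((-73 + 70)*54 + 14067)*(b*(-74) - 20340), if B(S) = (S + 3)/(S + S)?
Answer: -281798730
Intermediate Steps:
B(S) = (3 + S)/(2*S) (B(S) = (3 + S)/((2*S)) = (3 + S)*(1/(2*S)) = (3 + S)/(2*S))
b = -1 (b = (-5 + ((1/2)*(3 - 1)/(-1))*(-2))/3 = (-5 + ((1/2)*(-1)*2)*(-2))/3 = (-5 - 1*(-2))/3 = (-5 + 2)/3 = (1/3)*(-3) = -1)
((-73 + 70)*54 + 14067)*(b*(-74) - 20340) = ((-73 + 70)*54 + 14067)*(-1*(-74) - 20340) = (-3*54 + 14067)*(74 - 20340) = (-162 + 14067)*(-20266) = 13905*(-20266) = -281798730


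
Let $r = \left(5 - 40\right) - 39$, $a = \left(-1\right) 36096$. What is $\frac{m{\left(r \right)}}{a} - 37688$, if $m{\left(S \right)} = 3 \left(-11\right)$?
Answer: $- \frac{453462005}{12032} \approx -37688.0$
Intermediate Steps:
$a = -36096$
$r = -74$ ($r = -35 - 39 = -74$)
$m{\left(S \right)} = -33$
$\frac{m{\left(r \right)}}{a} - 37688 = - \frac{33}{-36096} - 37688 = \left(-33\right) \left(- \frac{1}{36096}\right) - 37688 = \frac{11}{12032} - 37688 = - \frac{453462005}{12032}$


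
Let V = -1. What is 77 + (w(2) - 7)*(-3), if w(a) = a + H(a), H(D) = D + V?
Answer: 89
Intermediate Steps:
H(D) = -1 + D (H(D) = D - 1 = -1 + D)
w(a) = -1 + 2*a (w(a) = a + (-1 + a) = -1 + 2*a)
77 + (w(2) - 7)*(-3) = 77 + ((-1 + 2*2) - 7)*(-3) = 77 + ((-1 + 4) - 7)*(-3) = 77 + (3 - 7)*(-3) = 77 - 4*(-3) = 77 + 12 = 89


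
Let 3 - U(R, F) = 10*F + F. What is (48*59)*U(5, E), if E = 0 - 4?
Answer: 133104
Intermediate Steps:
E = -4
U(R, F) = 3 - 11*F (U(R, F) = 3 - (10*F + F) = 3 - 11*F)
(48*59)*U(5, E) = (48*59)*(3 - 11*(-4)) = 2832*(3 + 44) = 2832*47 = 133104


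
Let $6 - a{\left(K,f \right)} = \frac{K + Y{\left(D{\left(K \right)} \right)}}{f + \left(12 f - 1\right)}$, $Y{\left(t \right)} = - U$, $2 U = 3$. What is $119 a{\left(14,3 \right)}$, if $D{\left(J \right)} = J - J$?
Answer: $\frac{51289}{76} \approx 674.86$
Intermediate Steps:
$U = \frac{3}{2}$ ($U = \frac{1}{2} \cdot 3 = \frac{3}{2} \approx 1.5$)
$D{\left(J \right)} = 0$
$Y{\left(t \right)} = - \frac{3}{2}$ ($Y{\left(t \right)} = \left(-1\right) \frac{3}{2} = - \frac{3}{2}$)
$a{\left(K,f \right)} = 6 - \frac{- \frac{3}{2} + K}{-1 + 13 f}$ ($a{\left(K,f \right)} = 6 - \frac{K - \frac{3}{2}}{f + \left(12 f - 1\right)} = 6 - \frac{- \frac{3}{2} + K}{f + \left(-1 + 12 f\right)} = 6 - \frac{- \frac{3}{2} + K}{-1 + 13 f}$)
$119 a{\left(14,3 \right)} = 119 \frac{-9 - 28 + 156 \cdot 3}{2 \left(-1 + 13 \cdot 3\right)} = 119 \frac{-9 - 28 + 468}{2 \left(-1 + 39\right)} = 119 \cdot \frac{1}{2} \cdot \frac{1}{38} \cdot 431 = 119 \cdot \frac{431}{76} = \frac{51289}{76}$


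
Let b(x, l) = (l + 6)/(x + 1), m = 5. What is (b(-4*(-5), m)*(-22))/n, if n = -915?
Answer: 242/19215 ≈ 0.012594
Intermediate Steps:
b(x, l) = (6 + l)/(1 + x)
(b(-4*(-5), m)*(-22))/n = (((6 + 5)/(1 - 4*(-5)))*(-22))/(-915) = ((11/(1 + 20))*(-22))*(-1/915) = ((11/21)*(-22))*(-1/915) = -242/21*(-1/915) = 242/19215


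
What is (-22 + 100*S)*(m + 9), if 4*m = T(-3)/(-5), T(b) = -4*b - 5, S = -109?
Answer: -944753/10 ≈ -94475.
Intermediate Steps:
T(b) = -5 - 4*b
m = -7/20 (m = ((-5 - 4*(-3))/(-5))/4 = ((-5 + 12)*(-⅕))/4 = (7*(-⅕))/4 = (¼)*(-7/5) = -7/20 ≈ -0.35000)
(-22 + 100*S)*(m + 9) = (-22 + 100*(-109))*(-7/20 + 9) = (-22 - 10900)*(173/20) = -10922*173/20 = -944753/10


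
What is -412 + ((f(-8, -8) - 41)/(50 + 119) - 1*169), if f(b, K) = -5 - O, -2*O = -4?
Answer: -98237/169 ≈ -581.28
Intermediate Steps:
O = 2 (O = -½*(-4) = 2)
f(b, K) = -7 (f(b, K) = -5 - 1*2 = -5 - 2 = -7)
-412 + ((f(-8, -8) - 41)/(50 + 119) - 1*169) = -412 + ((-7 - 41)/(50 + 119) - 1*169) = -412 + (-48/169 - 169) = -412 - 28609/169 = -98237/169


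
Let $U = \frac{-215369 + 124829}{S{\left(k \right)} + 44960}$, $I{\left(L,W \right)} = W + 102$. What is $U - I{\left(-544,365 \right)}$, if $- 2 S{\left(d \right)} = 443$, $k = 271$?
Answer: $- \frac{41966839}{89477} \approx -469.02$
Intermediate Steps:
$S{\left(d \right)} = - \frac{443}{2}$ ($S{\left(d \right)} = \left(- \frac{1}{2}\right) 443 = - \frac{443}{2}$)
$I{\left(L,W \right)} = 102 + W$
$U = - \frac{181080}{89477}$ ($U = \frac{-215369 + 124829}{- \frac{443}{2} + 44960} = - \frac{90540}{\frac{89477}{2}} = \left(-90540\right) \frac{2}{89477} = - \frac{181080}{89477} \approx -2.0238$)
$U - I{\left(-544,365 \right)} = - \frac{181080}{89477} - \left(102 + 365\right) = - \frac{181080}{89477} - 467 = - \frac{41966839}{89477}$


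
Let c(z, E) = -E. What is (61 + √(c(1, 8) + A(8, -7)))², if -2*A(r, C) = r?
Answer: 3709 + 244*I*√3 ≈ 3709.0 + 422.62*I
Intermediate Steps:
A(r, C) = -r/2
(61 + √(c(1, 8) + A(8, -7)))² = (61 + √(-1*8 - ½*8))² = (61 + √(-8 - 4))² = (61 + √(-12))² = (61 + 2*I*√3)²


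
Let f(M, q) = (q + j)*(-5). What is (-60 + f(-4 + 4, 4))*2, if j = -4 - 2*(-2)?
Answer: -160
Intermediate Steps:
j = 0 (j = -4 + 4 = 0)
f(M, q) = -5*q (f(M, q) = (q + 0)*(-5) = q*(-5) = -5*q)
(-60 + f(-4 + 4, 4))*2 = (-60 - 5*4)*2 = (-60 - 20)*2 = -80*2 = -160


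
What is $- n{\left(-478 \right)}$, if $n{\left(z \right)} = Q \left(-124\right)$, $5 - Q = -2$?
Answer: $868$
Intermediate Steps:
$Q = 7$ ($Q = 5 - -2 = 5 + 2 = 7$)
$n{\left(z \right)} = -868$ ($n{\left(z \right)} = 7 \left(-124\right) = -868$)
$- n{\left(-478 \right)} = \left(-1\right) \left(-868\right) = 868$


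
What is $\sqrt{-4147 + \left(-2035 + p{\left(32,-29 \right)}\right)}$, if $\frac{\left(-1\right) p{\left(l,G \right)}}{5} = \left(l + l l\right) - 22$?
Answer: $2 i \sqrt{2838} \approx 106.55 i$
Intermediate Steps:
$p{\left(l,G \right)} = 110 - 5 l - 5 l^{2}$ ($p{\left(l,G \right)} = - 5 \left(\left(l + l l\right) - 22\right) = - 5 \left(\left(l + l^{2}\right) - 22\right) = - 5 \left(-22 + l + l^{2}\right) = 110 - 5 l - 5 l^{2}$)
$\sqrt{-4147 + \left(-2035 + p{\left(32,-29 \right)}\right)} = \sqrt{-4147 - 7205} = \sqrt{-11352} = 2 i \sqrt{2838}$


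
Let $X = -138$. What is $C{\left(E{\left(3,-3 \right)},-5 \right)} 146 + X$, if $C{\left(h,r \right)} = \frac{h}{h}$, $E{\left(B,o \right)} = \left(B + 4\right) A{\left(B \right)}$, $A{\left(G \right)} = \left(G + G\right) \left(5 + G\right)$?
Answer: $8$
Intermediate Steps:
$A{\left(G \right)} = 2 G \left(5 + G\right)$
$E{\left(B,o \right)} = 2 B \left(4 + B\right) \left(5 + B\right)$ ($E{\left(B,o \right)} = \left(B + 4\right) 2 B \left(5 + B\right) = \left(4 + B\right) 2 B \left(5 + B\right) = 2 B \left(4 + B\right) \left(5 + B\right)$)
$C{\left(h,r \right)} = 1$
$C{\left(E{\left(3,-3 \right)},-5 \right)} 146 + X = 1 \cdot 146 - 138 = 146 - 138 = 8$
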